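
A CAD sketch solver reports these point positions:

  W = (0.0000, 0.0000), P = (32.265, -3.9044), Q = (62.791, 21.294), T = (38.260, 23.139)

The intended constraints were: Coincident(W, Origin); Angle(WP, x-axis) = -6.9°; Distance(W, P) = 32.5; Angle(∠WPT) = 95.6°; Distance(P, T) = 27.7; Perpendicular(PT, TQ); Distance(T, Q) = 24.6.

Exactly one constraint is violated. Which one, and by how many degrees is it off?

Perpendicular(PT, TQ) — off by 8.20°.

W = (0.00, 0.00) ✓; WP at -6.900° ✓; |WP| = 32.50 ✓; ∠WPT = 95.60° ✓; |PT| = 27.70 ✓; ∠(PT, TQ) = 81.80° ✗; |TQ| = 24.60 ✓.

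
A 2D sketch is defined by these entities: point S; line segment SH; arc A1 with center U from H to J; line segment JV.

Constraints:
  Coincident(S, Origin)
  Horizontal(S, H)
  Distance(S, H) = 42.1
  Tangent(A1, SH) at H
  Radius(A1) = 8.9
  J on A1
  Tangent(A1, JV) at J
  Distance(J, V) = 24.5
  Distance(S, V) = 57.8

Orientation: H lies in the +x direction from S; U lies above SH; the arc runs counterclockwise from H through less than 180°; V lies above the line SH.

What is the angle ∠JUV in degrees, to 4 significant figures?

70.04°

Checks: |UJ| = 8.900 ✓; ∠(UJ, JV) = 90.00° ✓; |JV| = 24.50 ✓; |SV| = 57.80 ✓.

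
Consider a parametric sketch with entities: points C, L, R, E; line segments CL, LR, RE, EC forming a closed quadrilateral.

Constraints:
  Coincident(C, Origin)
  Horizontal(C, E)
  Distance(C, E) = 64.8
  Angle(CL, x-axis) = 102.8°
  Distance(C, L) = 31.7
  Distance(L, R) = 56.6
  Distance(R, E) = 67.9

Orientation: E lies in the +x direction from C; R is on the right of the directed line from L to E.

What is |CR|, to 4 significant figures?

25.07

Checks: |LR| = 56.60 ✓; |RE| = 67.90 ✓.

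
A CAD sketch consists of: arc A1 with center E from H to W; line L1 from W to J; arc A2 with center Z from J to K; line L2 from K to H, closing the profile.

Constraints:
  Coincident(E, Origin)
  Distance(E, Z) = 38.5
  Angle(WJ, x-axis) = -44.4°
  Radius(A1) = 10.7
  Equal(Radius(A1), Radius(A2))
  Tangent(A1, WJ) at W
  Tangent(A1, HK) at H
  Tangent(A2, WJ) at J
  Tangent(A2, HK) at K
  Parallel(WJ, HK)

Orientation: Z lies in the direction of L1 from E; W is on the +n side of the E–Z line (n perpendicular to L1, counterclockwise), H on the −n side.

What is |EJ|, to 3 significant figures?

40.0

The slot axis is L1's direction at -44.4°, so u = (cos -44.4°, sin -44.4°) = (0.714, -0.700) and n = (−sin -44.4°, cos -44.4°) = (0.700, 0.714). E is at the origin and Z lies 38.5 along u from E, so Z = 38.5·u = (27.5, -26.9). Tangency of A1 to both parallel lines with radius 10.7 puts W and H at E ± 10.7·n: W = (7.49, 7.64), H = (-7.49, -7.64). Equal radii place J and K the same way about Z: J = Z + 10.7·n = (35.0, -19.3), K = Z − 10.7·n = (20.0, -34.6). Then |EJ| = |J − E| = 40.0.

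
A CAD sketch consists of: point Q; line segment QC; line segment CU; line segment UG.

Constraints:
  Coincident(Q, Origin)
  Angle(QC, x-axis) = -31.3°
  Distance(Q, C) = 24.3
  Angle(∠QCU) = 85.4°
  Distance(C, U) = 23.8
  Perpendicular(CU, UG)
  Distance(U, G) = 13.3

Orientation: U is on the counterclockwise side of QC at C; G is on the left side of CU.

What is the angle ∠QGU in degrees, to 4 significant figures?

116.6°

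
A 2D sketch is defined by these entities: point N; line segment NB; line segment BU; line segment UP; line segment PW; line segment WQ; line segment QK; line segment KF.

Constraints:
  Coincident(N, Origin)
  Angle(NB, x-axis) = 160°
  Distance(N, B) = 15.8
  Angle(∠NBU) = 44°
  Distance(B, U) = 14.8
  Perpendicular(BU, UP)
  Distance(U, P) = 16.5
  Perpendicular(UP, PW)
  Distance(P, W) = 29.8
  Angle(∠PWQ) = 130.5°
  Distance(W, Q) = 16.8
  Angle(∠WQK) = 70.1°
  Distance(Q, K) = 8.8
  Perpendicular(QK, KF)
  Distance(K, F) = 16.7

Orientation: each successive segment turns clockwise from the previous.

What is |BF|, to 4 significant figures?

20.09

N is at the origin; NB runs at 160.0° with length 15.8, so B = (-14.85, 5.404). ∠NBU = 44.0° gives BU at 24.00° from the x-axis; with |BU| = 14.8, U = (-1.327, 11.42). The perpendicularity gives UP at right angles to BU, so UP runs at -66.00°; with |UP| = 16.5, P = (5.384, -3.650). UP is perpendicular to PW, so PW runs at -156.0°; with |PW| = 29.8, W = (-21.84, -15.77). ∠PWQ = 130.5° gives WQ at 154.5° from the x-axis; with |WQ| = 16.8, Q = (-37.00, -8.538). ∠WQK = 70.1° gives QK at 44.60° from the x-axis; with |QK| = 8.8, K = (-30.74, -2.359). QK ⟂ KF, so KF runs at -45.40°; with |KF| = 16.7, F = (-19.01, -14.25). Then |BF| = |F − B| = 20.09.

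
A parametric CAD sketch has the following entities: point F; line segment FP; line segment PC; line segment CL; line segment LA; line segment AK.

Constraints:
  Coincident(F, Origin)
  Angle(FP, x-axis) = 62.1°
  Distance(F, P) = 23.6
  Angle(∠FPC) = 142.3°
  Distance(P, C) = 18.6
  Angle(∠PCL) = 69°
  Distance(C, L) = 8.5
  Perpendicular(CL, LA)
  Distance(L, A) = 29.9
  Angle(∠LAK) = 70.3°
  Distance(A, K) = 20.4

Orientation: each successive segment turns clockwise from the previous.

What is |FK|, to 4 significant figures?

38.11

F is at the origin; FP runs at 62.1° with length 23.6, so P = (11.04, 20.86). ∠FPC = 142.3° gives PC at 24.40° from the x-axis; with |PC| = 18.6, C = (27.98, 28.54). ∠PCL = 69.0° gives CL at -86.60° from the x-axis; with |CL| = 8.5, L = (28.49, 20.06). CL is perpendicular to LA, so LA runs at -176.6°; with |LA| = 29.9, A = (-1.361, 18.28). ∠LAK = 70.3° gives AK at 73.70° from the x-axis; with |AK| = 20.4, K = (4.364, 37.86). Then |FK| = |K − F| = 38.11.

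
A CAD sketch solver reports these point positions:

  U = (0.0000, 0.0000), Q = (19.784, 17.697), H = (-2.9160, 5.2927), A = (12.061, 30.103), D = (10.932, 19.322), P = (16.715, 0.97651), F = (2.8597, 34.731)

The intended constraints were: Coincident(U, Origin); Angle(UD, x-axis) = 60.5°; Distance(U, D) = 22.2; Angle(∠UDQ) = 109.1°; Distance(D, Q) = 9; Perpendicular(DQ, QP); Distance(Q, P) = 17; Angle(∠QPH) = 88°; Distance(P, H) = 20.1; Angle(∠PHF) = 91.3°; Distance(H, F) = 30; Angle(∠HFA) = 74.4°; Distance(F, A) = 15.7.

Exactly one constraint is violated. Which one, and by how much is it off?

Distance(F, A) = 15.7 — off by 5.40.

U = (0.00, 0.00) ✓; UD at 60.50° ✓; |UD| = 22.20 ✓; ∠UDQ = 109.1° ✓; |DQ| = 9.000 ✓; ∠(DQ, QP) = 90.00° ✓; |QP| = 17.00 ✓; ∠QPH = 88.00° ✓; |PH| = 20.10 ✓; ∠PHF = 91.30° ✓; |HF| = 30.00 ✓; ∠HFA = 74.40° ✓; |FA| = 10.30 ✗.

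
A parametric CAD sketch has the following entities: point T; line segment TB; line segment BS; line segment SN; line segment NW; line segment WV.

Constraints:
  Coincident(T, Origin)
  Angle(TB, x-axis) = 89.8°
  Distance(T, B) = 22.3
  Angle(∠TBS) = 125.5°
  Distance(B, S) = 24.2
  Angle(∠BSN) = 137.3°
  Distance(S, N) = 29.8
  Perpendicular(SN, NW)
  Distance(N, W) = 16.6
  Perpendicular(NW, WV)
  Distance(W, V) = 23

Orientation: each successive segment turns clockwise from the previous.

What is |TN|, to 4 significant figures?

59.09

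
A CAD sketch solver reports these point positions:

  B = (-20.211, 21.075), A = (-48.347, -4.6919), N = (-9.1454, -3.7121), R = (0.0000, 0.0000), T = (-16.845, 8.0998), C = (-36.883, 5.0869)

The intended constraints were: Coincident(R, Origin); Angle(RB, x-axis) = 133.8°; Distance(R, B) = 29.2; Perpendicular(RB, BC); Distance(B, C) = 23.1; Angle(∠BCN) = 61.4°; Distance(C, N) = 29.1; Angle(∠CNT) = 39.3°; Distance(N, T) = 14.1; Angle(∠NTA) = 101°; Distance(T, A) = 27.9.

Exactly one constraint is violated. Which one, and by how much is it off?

Distance(T, A) = 27.9 — off by 6.10.

R = (0.00, 0.00) ✓; RB at 133.8° ✓; |RB| = 29.20 ✓; ∠(RB, BC) = 90.00° ✓; |BC| = 23.10 ✓; ∠BCN = 61.40° ✓; |CN| = 29.10 ✓; ∠CNT = 39.30° ✓; |NT| = 14.10 ✓; ∠NTA = 101.0° ✓; |TA| = 34.00 ✗.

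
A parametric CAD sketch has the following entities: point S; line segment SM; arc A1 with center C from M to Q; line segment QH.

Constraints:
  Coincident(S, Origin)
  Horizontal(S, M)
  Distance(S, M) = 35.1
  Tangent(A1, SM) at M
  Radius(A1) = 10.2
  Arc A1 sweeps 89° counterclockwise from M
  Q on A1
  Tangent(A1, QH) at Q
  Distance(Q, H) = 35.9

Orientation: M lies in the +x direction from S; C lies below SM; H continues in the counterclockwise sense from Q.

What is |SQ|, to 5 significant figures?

26.843

S is at the origin; S and M share the same y with |SM| = 35.1 and M on the +x side, so M = (35.100, 0.0000). Tangency of A1 to SM means the radius CM is perpendicular to SM, so C = M + (0, -10.2) = (35.100, -10.200). On A1, M sits at bearing 90° from C; an 89° counterclockwise sweep puts Q at bearing 179°, so Q = C + 10.2·(cos 179°, sin 179°) = (24.902, -10.022). Then |SQ| = |Q − S| = 26.843.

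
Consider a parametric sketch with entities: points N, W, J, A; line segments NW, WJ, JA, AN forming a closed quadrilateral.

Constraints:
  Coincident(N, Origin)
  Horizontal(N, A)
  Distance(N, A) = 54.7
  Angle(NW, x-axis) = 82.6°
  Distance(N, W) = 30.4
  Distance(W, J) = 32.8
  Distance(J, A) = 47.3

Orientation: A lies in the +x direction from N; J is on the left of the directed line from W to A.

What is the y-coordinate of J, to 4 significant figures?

42.65

N is at the origin; NA is horizontal with |NA| = 54.7 and A in +x, so A = (54.7, 0). NW runs at 82.6° with |NW| = 30.4, so W = (3.915, 30.15). J is determined by |WJ| = 32.8 and |JA| = 47.3 together: it lies at the intersection of circle(W, 32.8) and circle(A, 47.3). With |WA| = 59.06, the foot of the radical line on WA is 19.70 from W and the perpendicular offset is √(32.8² − 19.70²) = 26.23. Taking the left-of-WA solution: J = (34.24, 42.65).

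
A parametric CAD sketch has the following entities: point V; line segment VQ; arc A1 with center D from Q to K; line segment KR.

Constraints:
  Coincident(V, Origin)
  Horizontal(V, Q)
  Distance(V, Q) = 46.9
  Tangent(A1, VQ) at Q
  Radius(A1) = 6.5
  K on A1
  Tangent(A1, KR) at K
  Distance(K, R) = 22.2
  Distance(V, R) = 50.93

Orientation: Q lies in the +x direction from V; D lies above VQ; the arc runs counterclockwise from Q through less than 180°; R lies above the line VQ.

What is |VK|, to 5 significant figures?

53.463

V is at the origin; VQ is horizontal with |VQ| = 46.9 and Q on the +x side, so Q = (46.900, 0.0000). Tangency of A1 to VQ means the radius DQ is perpendicular to VQ, so D = Q + (0, 6.5) = (46.900, 6.5000). Since DK ⟂ KR (tangency), |DR| = √(6.5² + 22.2²) = 23.132 regardless of where K sits on A1. So R lies on both circle(V, 50.93) and circle(D, 23.132); the above-VQ intersection is R = (41.820, 29.067). K is the foot of the tangent from R: K = (52.585, 9.6517).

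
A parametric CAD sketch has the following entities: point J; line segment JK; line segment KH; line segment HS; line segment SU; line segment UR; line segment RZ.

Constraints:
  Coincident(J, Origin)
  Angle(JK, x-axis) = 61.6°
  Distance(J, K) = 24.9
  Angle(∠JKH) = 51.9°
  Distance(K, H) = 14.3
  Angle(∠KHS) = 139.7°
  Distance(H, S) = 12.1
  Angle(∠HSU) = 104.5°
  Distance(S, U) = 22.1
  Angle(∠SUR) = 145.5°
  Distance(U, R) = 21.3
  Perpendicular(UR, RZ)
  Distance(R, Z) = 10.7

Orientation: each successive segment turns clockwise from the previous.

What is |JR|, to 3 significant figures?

27.3

J is at the origin; JK runs at 61.6° with length 24.9, so K = (11.8, 21.9). ∠JKH = 51.9° gives KH at -66.5° from the x-axis; with |KH| = 14.3, H = (17.5, 8.79). ∠KHS = 139.7° gives HS at -107° from the x-axis; with |HS| = 12.1, S = (14.0, -2.79). ∠HSU = 104.5° gives SU at 178° from the x-axis; with |SU| = 22.1, U = (-8.03, -1.91). ∠SUR = 145.5° gives UR at 143° from the x-axis; with |UR| = 21.3, R = (-25.1, 10.9). Then |JR| = |R − J| = 27.3.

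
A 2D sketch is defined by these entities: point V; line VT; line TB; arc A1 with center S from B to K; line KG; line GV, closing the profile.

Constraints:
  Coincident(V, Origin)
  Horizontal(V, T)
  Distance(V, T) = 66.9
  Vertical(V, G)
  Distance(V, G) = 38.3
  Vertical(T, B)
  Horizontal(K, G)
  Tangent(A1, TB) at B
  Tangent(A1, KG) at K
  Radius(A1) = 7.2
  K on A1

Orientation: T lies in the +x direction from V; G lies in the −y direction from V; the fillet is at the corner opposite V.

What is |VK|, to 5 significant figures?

70.929

The virtual corner opposite V is at (66.900, -38.300). The tangent condition forces SB to be normal to TB and since A1 is tangent to KG there, SK ⟂ KG, with radius 7.2, so the center S sits 7.2 in from both sides at S = (59.700, -31.100). That places the tangent points at B = (66.900, -31.100) on TB and K = (59.700, -38.300) on KG. Then |VK| = |K − V| = 70.929.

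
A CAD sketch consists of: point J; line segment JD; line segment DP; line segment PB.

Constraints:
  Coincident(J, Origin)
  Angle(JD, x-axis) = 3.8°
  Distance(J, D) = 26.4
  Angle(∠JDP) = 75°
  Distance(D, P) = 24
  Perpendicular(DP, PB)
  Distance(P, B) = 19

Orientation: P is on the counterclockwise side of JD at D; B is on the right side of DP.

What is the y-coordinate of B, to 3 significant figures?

30.6

∠JDP = 75.0°, so DP runs at 3.8° + (180° − 75.0°) = 109° from the x-axis; with |DP| = 24.0, P = D + 24.0·(cos 109°, sin 109°) = (18.6, 24.5). The perpendicularity gives PB at right angles to DP; with |PB| = 19.0 on the right of DP, B = P + 19.0·(0.947, 0.322) = (36.6, 30.6). So B.y = 30.6.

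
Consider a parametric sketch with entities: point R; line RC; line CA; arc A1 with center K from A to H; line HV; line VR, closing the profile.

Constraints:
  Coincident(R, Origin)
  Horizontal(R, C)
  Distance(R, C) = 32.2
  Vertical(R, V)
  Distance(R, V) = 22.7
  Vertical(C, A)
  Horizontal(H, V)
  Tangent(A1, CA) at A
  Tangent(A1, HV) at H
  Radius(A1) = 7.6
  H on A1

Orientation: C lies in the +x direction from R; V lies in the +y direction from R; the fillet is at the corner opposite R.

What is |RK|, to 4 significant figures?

28.86

R is at the origin; RC is horizontal with |RC| = 32.2 and C on the +x side, so C = (32.20, 0.000). R and V share the same x with |RV| = 22.7 and V on the +y side, so V = (0.000, 22.70). The virtual corner opposite R is at (32.20, 22.70). Tangency of A1 to CA means the radius KA is perpendicular to CA and tangency of A1 to HV means the radius KH is perpendicular to HV, with radius 7.6, so the center K sits 7.6 in from both sides at K = (24.60, 15.10). Then |RK| = |K − R| = 28.86.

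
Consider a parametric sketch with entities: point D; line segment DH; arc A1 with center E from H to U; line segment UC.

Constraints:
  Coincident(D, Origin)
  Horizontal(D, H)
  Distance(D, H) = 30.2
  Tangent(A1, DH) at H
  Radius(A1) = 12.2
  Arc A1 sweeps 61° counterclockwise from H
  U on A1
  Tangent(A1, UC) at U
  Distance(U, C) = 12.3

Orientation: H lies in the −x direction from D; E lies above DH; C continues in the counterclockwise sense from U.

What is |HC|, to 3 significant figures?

23.8

D is at the origin; D and H share the same y with |DH| = 30.2 and H on the −x side, so H = (-30.2, 0.00). Tangency of A1 to DH means the radius EH is perpendicular to DH, so E = H + (0, 12.2) = (-30.2, 12.2). On A1, H sits at bearing -90° from E; a 61° counterclockwise sweep puts U at bearing -29°, so U = E + 12.2·(cos -29°, sin -29°) = (-19.5, 6.29). Tangency of A1 to UC means the radius EU is perpendicular to UC, so UC runs along (−sin -29°, cos -29°); with |UC| = 12.3, C = (-13.6, 17.0). Then |HC| = |C − H| = 23.8.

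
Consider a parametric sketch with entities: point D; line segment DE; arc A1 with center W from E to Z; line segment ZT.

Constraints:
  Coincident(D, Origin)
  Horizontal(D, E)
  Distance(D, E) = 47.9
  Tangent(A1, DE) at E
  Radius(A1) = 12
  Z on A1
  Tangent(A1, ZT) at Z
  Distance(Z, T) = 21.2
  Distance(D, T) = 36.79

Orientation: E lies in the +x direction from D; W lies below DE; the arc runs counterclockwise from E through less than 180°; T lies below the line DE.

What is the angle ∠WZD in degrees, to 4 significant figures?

160.7°

D is at the origin; DE is horizontal with |DE| = 47.9 and E on the +x side, so E = (47.90, 0.000). A1 meets DE tangentially, so WE is at right angles to DE, so W = E + (0, -12) = (47.90, -12.00). Since WZ ⟂ ZT (tangency), |WT| = √(12.0² + 21.2²) = 24.36 regardless of where Z sits on A1. So T lies on both circle(D, 36.79) and circle(W, 24.36); the below-DE intersection is T = (27.17, -24.80). Z is the foot of the tangent from T: Z = (37.38, -6.221).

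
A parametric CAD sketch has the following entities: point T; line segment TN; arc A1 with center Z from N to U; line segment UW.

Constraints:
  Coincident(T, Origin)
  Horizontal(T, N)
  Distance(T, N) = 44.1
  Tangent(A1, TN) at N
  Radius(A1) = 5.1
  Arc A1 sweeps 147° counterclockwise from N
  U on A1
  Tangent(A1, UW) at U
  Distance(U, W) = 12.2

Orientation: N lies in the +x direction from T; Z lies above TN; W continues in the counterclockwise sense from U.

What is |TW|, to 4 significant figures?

40.00

On A1, N sits at bearing -90° from Z; a 147° counterclockwise sweep puts U at bearing 57°, so U = Z + 5.1·(cos 57°, sin 57°) = (46.88, 9.377). A1 meets UW tangentially, so ZU is at right angles to UW, so UW runs along (−sin 57°, cos 57°); with |UW| = 12.2, W = (36.65, 16.02). Then |TW| = |W − T| = 40.00.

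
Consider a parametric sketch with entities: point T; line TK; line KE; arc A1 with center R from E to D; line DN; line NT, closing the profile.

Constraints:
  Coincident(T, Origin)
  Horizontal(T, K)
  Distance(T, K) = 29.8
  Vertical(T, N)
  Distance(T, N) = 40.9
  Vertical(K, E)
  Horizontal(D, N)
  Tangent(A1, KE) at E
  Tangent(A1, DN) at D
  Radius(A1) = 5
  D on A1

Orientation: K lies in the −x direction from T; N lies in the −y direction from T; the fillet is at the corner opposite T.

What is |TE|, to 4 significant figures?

46.66

T is at the origin; T and K share the same y with |TK| = 29.8 and K on the −x side, so K = (-29.80, 0.000). TN is vertical with |TN| = 40.9 and N on the −y side, so N = (0.000, -40.90). The virtual corner opposite T is at (-29.80, -40.90). Tangency of A1 to KE means the radius RE is perpendicular to KE and tangency of A1 to DN means the radius RD is perpendicular to DN, with radius 5.0, so the center R sits 5.0 in from both sides at R = (-24.80, -35.90). That places the tangent points at E = (-29.80, -35.90) on KE and D = (-24.80, -40.90) on DN. Then |TE| = |E − T| = 46.66.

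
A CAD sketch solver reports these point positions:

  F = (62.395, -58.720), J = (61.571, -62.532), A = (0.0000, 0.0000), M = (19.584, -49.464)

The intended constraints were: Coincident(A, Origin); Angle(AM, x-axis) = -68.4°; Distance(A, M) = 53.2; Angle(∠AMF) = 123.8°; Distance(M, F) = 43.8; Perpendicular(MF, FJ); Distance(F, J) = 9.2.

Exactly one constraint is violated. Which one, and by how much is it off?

Distance(F, J) = 9.2 — off by 5.30.

A = (0.00, 0.00) ✓; AM at -68.40° ✓; |AM| = 53.20 ✓; ∠AMF = 123.8° ✓; |MF| = 43.80 ✓; ∠(MF, FJ) = 90.00° ✓; |FJ| = 3.900 ✗.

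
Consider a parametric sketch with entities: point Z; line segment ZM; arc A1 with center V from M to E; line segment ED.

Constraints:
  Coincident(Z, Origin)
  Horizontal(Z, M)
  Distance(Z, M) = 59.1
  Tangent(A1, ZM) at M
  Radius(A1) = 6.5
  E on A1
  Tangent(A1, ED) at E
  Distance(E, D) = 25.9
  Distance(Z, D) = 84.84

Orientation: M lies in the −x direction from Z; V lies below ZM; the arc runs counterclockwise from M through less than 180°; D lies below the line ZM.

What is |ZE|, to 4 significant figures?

63.48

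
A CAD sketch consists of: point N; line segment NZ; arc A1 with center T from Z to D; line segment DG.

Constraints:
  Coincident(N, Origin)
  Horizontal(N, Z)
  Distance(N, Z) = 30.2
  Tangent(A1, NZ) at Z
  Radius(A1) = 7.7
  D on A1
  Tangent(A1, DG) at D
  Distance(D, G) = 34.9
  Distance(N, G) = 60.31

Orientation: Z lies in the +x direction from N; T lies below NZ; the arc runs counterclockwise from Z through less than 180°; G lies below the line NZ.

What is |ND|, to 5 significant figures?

26.993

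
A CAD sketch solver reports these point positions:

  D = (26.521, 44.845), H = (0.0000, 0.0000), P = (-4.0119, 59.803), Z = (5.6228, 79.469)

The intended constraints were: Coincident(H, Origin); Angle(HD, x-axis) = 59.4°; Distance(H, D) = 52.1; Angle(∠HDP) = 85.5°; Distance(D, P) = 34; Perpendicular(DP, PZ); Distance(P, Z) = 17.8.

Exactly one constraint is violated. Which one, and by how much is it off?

Distance(P, Z) = 17.8 — off by 4.10.

H = (0.00, 0.00) ✓; HD at 59.40° ✓; |HD| = 52.10 ✓; ∠HDP = 85.50° ✓; |DP| = 34.00 ✓; ∠(DP, PZ) = 90.00° ✓; |PZ| = 21.90 ✗.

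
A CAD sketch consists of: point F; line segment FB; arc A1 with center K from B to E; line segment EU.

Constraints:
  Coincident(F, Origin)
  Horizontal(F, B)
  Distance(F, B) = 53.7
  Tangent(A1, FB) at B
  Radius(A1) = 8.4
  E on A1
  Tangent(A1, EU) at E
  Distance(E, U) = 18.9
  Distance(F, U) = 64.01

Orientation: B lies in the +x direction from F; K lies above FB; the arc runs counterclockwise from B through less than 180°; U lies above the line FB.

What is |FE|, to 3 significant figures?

62.7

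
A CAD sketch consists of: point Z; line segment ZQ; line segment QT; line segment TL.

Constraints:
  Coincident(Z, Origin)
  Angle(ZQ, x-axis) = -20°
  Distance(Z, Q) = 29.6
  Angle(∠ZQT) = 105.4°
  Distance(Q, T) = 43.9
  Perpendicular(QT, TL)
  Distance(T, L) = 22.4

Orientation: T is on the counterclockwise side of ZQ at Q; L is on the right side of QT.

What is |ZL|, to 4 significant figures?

72.62

Z is at the origin; ZQ runs at -20.0° with length 29.6, so Q = 29.6·(cos -20.0°, sin -20.0°) = (27.81, -10.12). ∠ZQT = 105.4°, so QT runs at -20.0° + (180° − 105.4°) = 54.60° from the x-axis; with |QT| = 43.9, T = Q + 43.9·(cos 54.60°, sin 54.60°) = (53.25, 25.66). The perpendicularity gives TL at right angles to QT; with |TL| = 22.4 on the right of QT, L = T + 22.4·(0.8151, -0.5793) = (71.50, 12.68). Then |ZL| = |L − Z| = 72.62.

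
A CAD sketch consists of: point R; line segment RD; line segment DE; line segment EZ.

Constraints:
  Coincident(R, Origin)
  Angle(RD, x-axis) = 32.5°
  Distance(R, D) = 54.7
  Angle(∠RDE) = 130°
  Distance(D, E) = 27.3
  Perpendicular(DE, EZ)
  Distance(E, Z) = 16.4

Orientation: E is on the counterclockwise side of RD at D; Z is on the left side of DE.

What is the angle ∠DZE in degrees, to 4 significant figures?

59.01°

∠RDE = 130.0°, so DE runs at 32.5° + (180° − 130.0°) = 82.50° from the x-axis; with |DE| = 27.3, E = D + 27.3·(cos 82.50°, sin 82.50°) = (49.70, 56.46). DE is perpendicular to EZ; with |EZ| = 16.4 on the left of DE, Z = E + 16.4·(-0.9914, 0.1305) = (33.44, 58.60). Then cos ∠DZE = ZD·ZE / (|ZD||ZE|), giving 59.01°.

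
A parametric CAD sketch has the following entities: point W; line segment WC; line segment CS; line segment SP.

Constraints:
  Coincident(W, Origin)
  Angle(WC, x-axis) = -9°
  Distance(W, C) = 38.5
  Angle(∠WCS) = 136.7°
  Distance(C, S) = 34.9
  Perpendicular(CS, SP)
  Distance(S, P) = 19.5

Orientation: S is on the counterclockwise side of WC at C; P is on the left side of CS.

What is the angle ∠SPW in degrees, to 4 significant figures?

96.26°

∠WCS = 136.7°, so CS runs at -9.0° + (180° − 136.7°) = 34.30° from the x-axis; with |CS| = 34.9, S = C + 34.9·(cos 34.30°, sin 34.30°) = (66.86, 13.64). CS is perpendicular to SP; with |SP| = 19.5 on the left of CS, P = S + 19.5·(-0.5635, 0.8261) = (55.87, 29.75). Then cos ∠SPW = PS·PW / (|PS||PW|), giving 96.26°.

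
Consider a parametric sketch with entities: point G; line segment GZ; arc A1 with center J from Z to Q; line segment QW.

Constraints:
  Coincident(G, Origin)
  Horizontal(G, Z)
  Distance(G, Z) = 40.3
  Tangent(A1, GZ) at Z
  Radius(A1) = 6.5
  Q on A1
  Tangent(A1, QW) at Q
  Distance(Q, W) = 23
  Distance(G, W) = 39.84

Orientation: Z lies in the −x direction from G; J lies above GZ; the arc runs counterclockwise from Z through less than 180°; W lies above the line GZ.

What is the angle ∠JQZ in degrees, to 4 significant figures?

51.43°

G is at the origin; GZ is horizontal with |GZ| = 40.3 and Z on the −x side, so Z = (-40.30, 0.000). Since A1 is tangent to GZ there, JZ ⟂ GZ, so J = Z + (0, 6.5) = (-40.30, 6.500). Since JQ ⟂ QW (tangency), |JW| = √(6.5² + 23.0²) = 23.90 regardless of where Q sits on A1. So W lies on both circle(G, 39.84) and circle(J, 23.90); the above-GZ intersection is W = (-28.85, 27.48). Q is the foot of the tangent from W: Q = (-33.96, 5.054).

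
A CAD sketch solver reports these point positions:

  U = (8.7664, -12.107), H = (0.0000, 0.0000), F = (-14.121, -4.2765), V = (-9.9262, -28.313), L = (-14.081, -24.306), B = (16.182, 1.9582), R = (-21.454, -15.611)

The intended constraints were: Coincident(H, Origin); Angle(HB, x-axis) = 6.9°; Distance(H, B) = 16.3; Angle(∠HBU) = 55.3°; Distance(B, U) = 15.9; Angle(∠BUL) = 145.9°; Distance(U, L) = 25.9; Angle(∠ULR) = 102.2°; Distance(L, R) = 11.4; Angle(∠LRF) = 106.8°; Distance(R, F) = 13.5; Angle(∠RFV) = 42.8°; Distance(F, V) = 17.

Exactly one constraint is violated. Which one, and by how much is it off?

Distance(F, V) = 17 — off by 7.40.

H = (0.00, 0.00) ✓; HB at 6.900° ✓; |HB| = 16.30 ✓; ∠HBU = 55.30° ✓; |BU| = 15.90 ✓; ∠BUL = 145.9° ✓; |UL| = 25.90 ✓; ∠ULR = 102.2° ✓; |LR| = 11.40 ✓; ∠LRF = 106.8° ✓; |RF| = 13.50 ✓; ∠RFV = 42.80° ✓; |FV| = 24.40 ✗.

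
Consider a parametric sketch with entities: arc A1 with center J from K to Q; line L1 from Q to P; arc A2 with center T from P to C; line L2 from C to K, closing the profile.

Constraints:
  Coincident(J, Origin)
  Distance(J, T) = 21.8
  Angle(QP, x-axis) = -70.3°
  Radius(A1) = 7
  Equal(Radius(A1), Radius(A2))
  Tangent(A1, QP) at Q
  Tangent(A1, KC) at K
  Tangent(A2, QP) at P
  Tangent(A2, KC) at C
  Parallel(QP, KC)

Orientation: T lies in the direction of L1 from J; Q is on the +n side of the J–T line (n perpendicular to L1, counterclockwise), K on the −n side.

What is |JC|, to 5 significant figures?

22.896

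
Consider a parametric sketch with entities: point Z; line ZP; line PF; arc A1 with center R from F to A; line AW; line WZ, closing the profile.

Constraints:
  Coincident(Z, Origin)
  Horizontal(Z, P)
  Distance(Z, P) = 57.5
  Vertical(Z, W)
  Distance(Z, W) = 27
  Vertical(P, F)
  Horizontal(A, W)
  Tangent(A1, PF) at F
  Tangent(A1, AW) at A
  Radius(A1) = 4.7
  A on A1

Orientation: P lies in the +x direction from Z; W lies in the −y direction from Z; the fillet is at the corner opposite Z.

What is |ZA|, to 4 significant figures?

59.30

Z is at the origin; Z and P share the same y with |ZP| = 57.5 and P on the +x side, so P = (57.50, 0.000). ZW is vertical with |ZW| = 27.0 and W on the −y side, so W = (0.000, -27.00). The virtual corner opposite Z is at (57.50, -27.00). The tangent condition forces RF to be normal to PF and A1 meets AW tangentially, so RA is at right angles to AW, with radius 4.7, so the center R sits 4.7 in from both sides at R = (52.80, -22.30). That places the tangent points at F = (57.50, -22.30) on PF and A = (52.80, -27.00) on AW. Then |ZA| = |A − Z| = 59.30.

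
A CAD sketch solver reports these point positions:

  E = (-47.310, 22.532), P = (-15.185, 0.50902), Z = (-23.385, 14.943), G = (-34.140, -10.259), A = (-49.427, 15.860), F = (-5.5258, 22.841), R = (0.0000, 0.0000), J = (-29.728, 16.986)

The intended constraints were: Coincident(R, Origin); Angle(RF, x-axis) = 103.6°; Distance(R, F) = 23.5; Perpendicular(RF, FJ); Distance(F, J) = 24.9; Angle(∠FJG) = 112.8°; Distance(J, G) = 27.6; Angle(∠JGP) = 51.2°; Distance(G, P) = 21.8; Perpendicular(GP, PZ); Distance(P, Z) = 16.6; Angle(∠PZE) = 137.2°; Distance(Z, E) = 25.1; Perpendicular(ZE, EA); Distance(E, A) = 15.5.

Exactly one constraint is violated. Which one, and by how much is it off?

Distance(E, A) = 15.5 — off by 8.50.

R = (0.00, 0.00) ✓; RF at 103.6° ✓; |RF| = 23.50 ✓; ∠(RF, FJ) = 90.00° ✓; |FJ| = 24.90 ✓; ∠FJG = 112.8° ✓; |JG| = 27.60 ✓; ∠JGP = 51.20° ✓; |GP| = 21.80 ✓; ∠(GP, PZ) = 90.00° ✓; |PZ| = 16.60 ✓; ∠PZE = 137.2° ✓; |ZE| = 25.10 ✓; ∠(ZE, EA) = 89.99° ✓; |EA| = 7.000 ✗.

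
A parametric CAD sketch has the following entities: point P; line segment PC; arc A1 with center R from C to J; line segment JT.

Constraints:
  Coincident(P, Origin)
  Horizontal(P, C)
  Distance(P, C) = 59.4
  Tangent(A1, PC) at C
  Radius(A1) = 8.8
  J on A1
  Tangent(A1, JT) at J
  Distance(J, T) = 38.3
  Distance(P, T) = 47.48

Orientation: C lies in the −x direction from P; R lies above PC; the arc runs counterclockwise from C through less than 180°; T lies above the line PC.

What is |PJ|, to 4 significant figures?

52.20

P is at the origin; P and C share the same y with |PC| = 59.4 and C on the −x side, so C = (-59.40, 0.000). Tangency of A1 to PC means the radius RC is perpendicular to PC, so R = C + (0, 8.8) = (-59.40, 8.800). Since RJ ⟂ JT (tangency), |RT| = √(8.8² + 38.3²) = 39.30 regardless of where J sits on A1. So T lies on both circle(P, 47.48) and circle(R, 39.30); the above-PC intersection is T = (-31.00, 35.96). J is the foot of the tangent from T: J = (-52.05, 3.964).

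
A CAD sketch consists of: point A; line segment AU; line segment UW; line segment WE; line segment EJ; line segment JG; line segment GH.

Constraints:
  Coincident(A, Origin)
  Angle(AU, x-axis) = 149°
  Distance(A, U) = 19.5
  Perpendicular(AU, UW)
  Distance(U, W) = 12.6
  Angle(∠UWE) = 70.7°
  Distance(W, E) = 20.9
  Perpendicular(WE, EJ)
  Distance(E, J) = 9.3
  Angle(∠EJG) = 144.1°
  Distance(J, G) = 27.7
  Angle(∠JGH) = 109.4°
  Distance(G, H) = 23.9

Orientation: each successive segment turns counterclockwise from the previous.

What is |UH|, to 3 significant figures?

25.9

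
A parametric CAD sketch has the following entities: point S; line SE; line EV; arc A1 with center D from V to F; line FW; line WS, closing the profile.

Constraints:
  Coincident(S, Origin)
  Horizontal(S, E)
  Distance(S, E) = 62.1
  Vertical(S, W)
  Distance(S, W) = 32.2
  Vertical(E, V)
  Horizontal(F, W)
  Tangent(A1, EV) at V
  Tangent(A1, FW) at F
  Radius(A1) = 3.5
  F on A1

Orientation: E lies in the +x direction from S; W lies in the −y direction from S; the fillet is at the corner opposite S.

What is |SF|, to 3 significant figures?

66.9

S is at the origin; SE is horizontal with |SE| = 62.1 and E on the +x side, so E = (62.1, 0.00). SW is vertical with |SW| = 32.2 and W on the −y side, so W = (0.00, -32.2). The virtual corner opposite S is at (62.1, -32.2). A1 meets EV tangentially, so DV is at right angles to EV and the tangent condition forces DF to be normal to FW, with radius 3.5, so the center D sits 3.5 in from both sides at D = (58.6, -28.7). That places the tangent points at V = (62.1, -28.7) on EV and F = (58.6, -32.2) on FW. Then |SF| = |F − S| = 66.9.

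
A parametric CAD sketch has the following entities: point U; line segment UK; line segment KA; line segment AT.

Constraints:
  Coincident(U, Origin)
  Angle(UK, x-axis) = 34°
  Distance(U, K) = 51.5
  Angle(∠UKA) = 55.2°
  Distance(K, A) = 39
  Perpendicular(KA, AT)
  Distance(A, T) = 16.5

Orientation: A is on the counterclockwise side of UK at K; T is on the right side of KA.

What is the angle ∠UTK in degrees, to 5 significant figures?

57.786°

U is at the origin; UK runs at 34.0° with length 51.5, so K = 51.5·(cos 34.0°, sin 34.0°) = (42.695, 28.798). ∠UKA = 55.2°, so KA runs at 34.0° + (180° − 55.2°) = 158.80° from the x-axis; with |KA| = 39.0, A = K + 39.0·(cos 158.80°, sin 158.80°) = (6.3348, 42.902). KA ⟂ AT; with |AT| = 16.5 on the right of KA, T = A + 16.5·(0.36162, 0.93232) = (12.302, 58.285). Then cos ∠UTK = TU·TK / (|TU||TK|), giving 57.786°.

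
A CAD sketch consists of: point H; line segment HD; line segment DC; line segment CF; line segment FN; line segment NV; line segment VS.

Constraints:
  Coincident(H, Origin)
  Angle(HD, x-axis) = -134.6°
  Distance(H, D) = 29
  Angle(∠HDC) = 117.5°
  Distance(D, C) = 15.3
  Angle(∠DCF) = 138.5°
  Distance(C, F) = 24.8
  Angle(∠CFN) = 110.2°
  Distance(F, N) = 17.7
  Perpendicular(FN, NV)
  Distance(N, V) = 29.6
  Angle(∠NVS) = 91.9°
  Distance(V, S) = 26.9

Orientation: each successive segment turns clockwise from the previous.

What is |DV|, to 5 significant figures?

22.172

H is at the origin; HD runs at -134.6° with length 29.0, so D = (-20.362, -20.649). ∠HDC = 117.5° gives DC at 162.90° from the x-axis; with |DC| = 15.3, C = (-34.986, -16.150). ∠DCF = 138.5° gives CF at 121.40° from the x-axis; with |CF| = 24.8, F = (-47.907, 5.0181). ∠CFN = 110.2° gives FN at 51.600° from the x-axis; with |FN| = 17.7, N = (-36.913, 18.889). FN is perpendicular to NV, so NV runs at -38.400°; with |NV| = 29.6, V = (-13.715, 0.50352). Then |DV| = |V − D| = 22.172.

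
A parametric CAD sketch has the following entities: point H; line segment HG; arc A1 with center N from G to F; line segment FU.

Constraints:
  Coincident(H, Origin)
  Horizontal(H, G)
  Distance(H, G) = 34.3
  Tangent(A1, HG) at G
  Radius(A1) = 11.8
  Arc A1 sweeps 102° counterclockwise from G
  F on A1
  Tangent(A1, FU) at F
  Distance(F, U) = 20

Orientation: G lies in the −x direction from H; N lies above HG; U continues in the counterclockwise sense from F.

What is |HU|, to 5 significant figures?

43.221

H is at the origin; H and G share the same y with |HG| = 34.3 and G on the −x side, so G = (-34.300, 0.0000). Since A1 is tangent to HG there, NG ⟂ HG, so N = G + (0, 11.8) = (-34.300, 11.800). On A1, G sits at bearing -90° from N; a 102° counterclockwise sweep puts F at bearing 12°, so F = N + 11.8·(cos 12°, sin 12°) = (-22.758, 14.253). Since A1 is tangent to FU there, NF ⟂ FU, so FU runs along (−sin 12°, cos 12°); with |FU| = 20.0, U = (-26.916, 33.816). Then |HU| = |U − H| = 43.221.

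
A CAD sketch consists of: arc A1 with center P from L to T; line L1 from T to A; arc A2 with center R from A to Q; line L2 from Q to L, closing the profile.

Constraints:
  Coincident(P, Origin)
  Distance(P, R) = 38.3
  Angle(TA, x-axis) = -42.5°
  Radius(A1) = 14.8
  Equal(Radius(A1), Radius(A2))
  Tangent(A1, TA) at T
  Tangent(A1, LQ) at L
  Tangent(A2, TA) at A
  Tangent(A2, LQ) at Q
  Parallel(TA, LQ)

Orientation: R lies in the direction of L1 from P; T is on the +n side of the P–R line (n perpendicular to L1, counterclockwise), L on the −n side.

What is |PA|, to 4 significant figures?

41.06

Tangency of A1 to both parallel lines with radius 14.8 puts T and L at P ± 14.8·n: T = (9.999, 10.91), L = (-9.999, -10.91). Equal radii place A and Q the same way about R: A = R + 14.8·n = (38.24, -14.96), Q = R − 14.8·n = (18.24, -36.79). Then |PA| = |A − P| = 41.06.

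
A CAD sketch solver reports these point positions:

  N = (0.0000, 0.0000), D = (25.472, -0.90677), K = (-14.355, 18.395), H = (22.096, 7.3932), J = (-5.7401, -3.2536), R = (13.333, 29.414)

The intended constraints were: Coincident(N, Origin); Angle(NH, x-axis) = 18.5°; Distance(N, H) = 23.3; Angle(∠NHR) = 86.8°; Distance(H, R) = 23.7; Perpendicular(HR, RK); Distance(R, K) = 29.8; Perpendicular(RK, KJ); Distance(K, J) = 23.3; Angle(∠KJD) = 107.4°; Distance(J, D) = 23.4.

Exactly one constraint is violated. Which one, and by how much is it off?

Distance(J, D) = 23.4 — off by 7.90.

N = (0.00, 0.00) ✓; NH at 18.50° ✓; |NH| = 23.30 ✓; ∠NHR = 86.80° ✓; |HR| = 23.70 ✓; ∠(HR, RK) = 90.00° ✓; |RK| = 29.80 ✓; ∠(RK, KJ) = 90.00° ✓; |KJ| = 23.30 ✓; ∠KJD = 107.4° ✓; |JD| = 31.30 ✗.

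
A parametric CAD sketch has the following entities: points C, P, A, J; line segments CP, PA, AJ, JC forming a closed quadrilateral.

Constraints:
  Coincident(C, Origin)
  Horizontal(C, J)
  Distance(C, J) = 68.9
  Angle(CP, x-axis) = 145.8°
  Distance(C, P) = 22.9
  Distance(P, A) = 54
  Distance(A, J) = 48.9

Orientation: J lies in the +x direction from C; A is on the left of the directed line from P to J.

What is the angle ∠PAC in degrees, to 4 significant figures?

24.62°

Checks: CP at 145.8° ✓; |PA| = 54.00 ✓; |AJ| = 48.90 ✓.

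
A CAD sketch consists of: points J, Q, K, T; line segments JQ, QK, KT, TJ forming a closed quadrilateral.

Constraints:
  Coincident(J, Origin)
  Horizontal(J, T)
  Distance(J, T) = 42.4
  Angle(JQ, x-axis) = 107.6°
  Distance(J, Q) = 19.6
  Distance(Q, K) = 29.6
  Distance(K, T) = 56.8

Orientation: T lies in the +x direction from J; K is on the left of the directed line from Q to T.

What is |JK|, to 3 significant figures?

45.6

J is at the origin; JT is horizontal with |JT| = 42.4 and T in +x, so T = (42.4, 0). JQ runs at 107.6° with |JQ| = 19.6, so Q = (-5.93, 18.7). K is determined by |QK| = 29.6 and |KT| = 56.8 together: it lies at the intersection of circle(Q, 29.6) and circle(T, 56.8). With |QT| = 51.8, the foot of the radical line on QT is 3.23 from Q and the perpendicular offset is √(29.6² − 3.23²) = 29.4. Taking the left-of-QT solution: K = (7.69, 45.0).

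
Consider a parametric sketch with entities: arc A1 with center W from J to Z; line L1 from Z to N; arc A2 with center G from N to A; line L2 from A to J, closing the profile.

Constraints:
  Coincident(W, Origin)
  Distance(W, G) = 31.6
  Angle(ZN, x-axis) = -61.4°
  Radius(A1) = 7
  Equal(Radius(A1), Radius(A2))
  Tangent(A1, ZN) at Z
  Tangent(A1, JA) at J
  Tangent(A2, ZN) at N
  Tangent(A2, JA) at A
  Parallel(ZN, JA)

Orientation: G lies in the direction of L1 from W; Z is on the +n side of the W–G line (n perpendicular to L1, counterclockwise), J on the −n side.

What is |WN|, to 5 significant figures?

32.366

The slot axis is L1's direction at -61.4°, so u = (cos -61.4°, sin -61.4°) = (0.47869, -0.87798) and n = (−sin -61.4°, cos -61.4°) = (0.87798, 0.47869). W is at the origin and G lies 31.6 along u from W, so G = 31.6·u = (15.127, -27.744). Tangency of A1 to both parallel lines with radius 7.0 puts Z and J at W ± 7.0·n: Z = (6.1459, 3.3508), J = (-6.1459, -3.3508). Equal radii place N and A the same way about G: N = G + 7.0·n = (21.273, -24.393), A = G − 7.0·n = (8.9808, -31.095). Then |WN| = |N − W| = 32.366.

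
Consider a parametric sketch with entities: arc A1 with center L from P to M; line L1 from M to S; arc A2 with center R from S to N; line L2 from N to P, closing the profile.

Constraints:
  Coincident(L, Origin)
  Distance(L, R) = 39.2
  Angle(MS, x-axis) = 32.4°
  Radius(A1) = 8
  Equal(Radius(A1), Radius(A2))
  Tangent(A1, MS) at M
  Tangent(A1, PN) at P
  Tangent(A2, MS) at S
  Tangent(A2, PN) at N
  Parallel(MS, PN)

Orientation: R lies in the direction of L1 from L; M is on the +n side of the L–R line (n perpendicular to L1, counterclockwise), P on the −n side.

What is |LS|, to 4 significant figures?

40.01

The slot axis is L1's direction at 32.4°, so u = (cos 32.4°, sin 32.4°) = (0.8443, 0.5358) and n = (−sin 32.4°, cos 32.4°) = (-0.5358, 0.8443). L is at the origin and R lies 39.2 along u from L, so R = 39.2·u = (33.10, 21.00). Tangency of A1 to both parallel lines with radius 8.0 puts M and P at L ± 8.0·n: M = (-4.287, 6.755), P = (4.287, -6.755). Equal radii place S and N the same way about R: S = R + 8.0·n = (28.81, 27.76), N = R − 8.0·n = (37.38, 14.25). Then |LS| = |S − L| = 40.01.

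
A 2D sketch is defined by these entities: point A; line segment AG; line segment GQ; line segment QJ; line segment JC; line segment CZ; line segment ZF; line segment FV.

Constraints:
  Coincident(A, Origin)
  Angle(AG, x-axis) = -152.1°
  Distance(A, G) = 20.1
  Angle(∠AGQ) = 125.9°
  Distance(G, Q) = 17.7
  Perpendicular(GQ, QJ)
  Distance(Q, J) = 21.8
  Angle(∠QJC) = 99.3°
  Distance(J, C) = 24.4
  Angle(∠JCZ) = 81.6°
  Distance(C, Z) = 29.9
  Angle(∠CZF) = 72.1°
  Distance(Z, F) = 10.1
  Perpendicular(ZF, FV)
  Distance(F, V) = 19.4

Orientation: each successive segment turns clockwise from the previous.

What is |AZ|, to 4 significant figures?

21.02

∠QJC = 99.3° gives JC at -16.90° from the x-axis; with |JC| = 24.4, C = (-0.6741, 10.88). ∠JCZ = 81.6° gives CZ at -115.3° from the x-axis; with |CZ| = 29.9, Z = (-13.45, -16.16). Then |AZ| = |Z − A| = 21.02.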